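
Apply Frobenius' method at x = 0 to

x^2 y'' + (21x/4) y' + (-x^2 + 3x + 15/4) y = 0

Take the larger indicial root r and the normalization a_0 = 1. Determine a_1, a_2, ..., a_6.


Write in Frobenius form y'' + (p(x)/x) y' + (q(x)/x^2) y = 0:
  p(x) = 21/4,  q(x) = -x^2 + 3x + 15/4.
Indicial equation: r(r-1) + (21/4) r + (15/4) = 0 -> roots r_1 = -5/4, r_2 = -3.
Take r = r_1 = -5/4. Let y(x) = x^r sum_{n>=0} a_n x^n with a_0 = 1.
Substitute y = x^r sum a_n x^n and match x^{r+n}. The recurrence is
  D(n) a_n + 3 a_{n-1} - 1 a_{n-2} = 0,  where D(n) = (r+n)(r+n-1) + (21/4)(r+n) + (15/4).
  a_n = [-3 a_{n-1} + 1 a_{n-2}] / D(n).
Since the indicial polynomial factors as (r - r_1)(r - r_2), D(n) = (r_1 + n - r_1)(r_1 + n - r_2) = n(n + 7/4).
Evaluating step by step (a_0 = 1):
  n = 1: D(1) = 1(1 + 7/4) = 11/4; numerator = -3(1) = -3; a_1 = (-3)/(11/4) = -12/11
  n = 2: D(2) = 2(2 + 7/4) = 15/2; numerator = -3(-12/11) + 1(1) = 47/11; a_2 = (47/11)/(15/2) = 94/165
  n = 3: D(3) = 3(3 + 7/4) = 57/4; numerator = -3(94/165) + 1(-12/11) = -14/5; a_3 = (-14/5)/(57/4) = -56/285
  n = 4: D(4) = 4(4 + 7/4) = 23; numerator = -3(-56/285) + 1(94/165) = 3634/3135; a_4 = (3634/3135)/(23) = 158/3135
  n = 5: D(5) = 5(5 + 7/4) = 135/4; numerator = -3(158/3135) + 1(-56/285) = -218/627; a_5 = (-218/627)/(135/4) = -872/84645
  n = 6: D(6) = 6(6 + 7/4) = 93/2; numerator = -3(-872/84645) + 1(158/3135) = 2294/28215; a_6 = (2294/28215)/(93/2) = 148/84645

r = -5/4; a_0 = 1; a_1 = -12/11; a_2 = 94/165; a_3 = -56/285; a_4 = 158/3135; a_5 = -872/84645; a_6 = 148/84645


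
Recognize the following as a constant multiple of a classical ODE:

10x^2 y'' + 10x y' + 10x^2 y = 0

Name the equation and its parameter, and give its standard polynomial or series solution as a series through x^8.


All three coefficients share the factor 10; dividing through by 10 gives  x^2 y'' + x y' + x^2 y = 0.
This matches the Bessel equation x^2 y'' + x y' + (x^2 - nu^2) y = 0 with nu^2 = 0, so nu = 0; the solution bounded at x = 0 is J_0(x).
Frobenius at x = 0: indicial roots ±nu; for r = nu the recurrence k(k + 2nu) c_k = -c_{k-2} gives the standard series J_nu(x) = sum_{k>=0} (-1)^k / (k! (k+nu)!) (x/2)^(2k+nu). Evaluate the first 5 terms:
  k = 0: (-1)^0 / (0! * 0! * 2^0) x^0 = 1/(1*1*1) x^0 = (1) x^0
  k = 1: (-1)^1 / (1! * 1! * 2^2) x^2 = -1/(1*1*4) x^2 = (-1/4) x^2
  k = 2: (-1)^2 / (2! * 2! * 2^4) x^4 = 1/(2*2*16) x^4 = (1/64) x^4
  k = 3: (-1)^3 / (3! * 3! * 2^6) x^6 = -1/(6*6*64) x^6 = (-1/2304) x^6
  k = 4: (-1)^4 / (4! * 4! * 2^8) x^8 = 1/(24*24*256) x^8 = (1/147456) x^8
Hence J_0(x) = x^8/147456 - x^6/2304 + x^4/64 - x^2/4 + 1 + ....

J_0(x); series = x^8/147456 - x^6/2304 + x^4/64 - x^2/4 + 1


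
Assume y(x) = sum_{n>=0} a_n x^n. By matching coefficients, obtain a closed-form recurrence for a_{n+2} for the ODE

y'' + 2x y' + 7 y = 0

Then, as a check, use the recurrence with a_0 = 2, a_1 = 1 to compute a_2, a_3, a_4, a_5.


Substitute y = sum_n a_n x^n.
y''(x) has coefficient (n+2)(n+1) a_{n+2} at x^n;
2 x y'(x) has coefficient 2 n a_n at x^n (shift);
7 y(x) has coefficient 7 a_n at x^n.
Matching x^n: (n+2)(n+1) a_{n+2} + (2n + 7) a_n = 0.
Thus a_{n+2} = (-2n - 7) / ((n+1)(n+2)) * a_n.

Check with a_0 = 2, a_1 = 1 (apply the recurrence for n = 0, 1, 2, 3): a_0 = 2, a_1 = 1, a_2 = -7, a_3 = -3/2, a_4 = 77/12, a_5 = 39/40.

a_(n+2) = (-2n - 7) / ((n+1)(n+2)) * a_n; check: a_0 = 2, a_1 = 1, a_2 = -7, a_3 = -3/2, a_4 = 77/12, a_5 = 39/40


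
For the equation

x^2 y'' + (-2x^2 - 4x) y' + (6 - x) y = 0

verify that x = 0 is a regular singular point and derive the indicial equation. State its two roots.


Divide by x^2 to reach normal form y'' + P_1(x) y' + P_2(x) y = 0 with P_1(x) = -2 - 4/x and P_2(x) = -1/x + 6/x^2.
x = 0 is a singular point because the y'-coefficient -2 - 4/x has a pole at x = 0 and the y-coefficient -1/x + 6/x^2 has a pole at x = 0.
It is a regular singular point because x P_1(x) = p(x) = -2x - 4 and x^2 P_2(x) = q(x) = 6 - x are polynomials, hence analytic at x = 0.
p(0) = -4,  q(0) = 6.
Indicial equation: r(r-1) + p(0) r + q(0) = 0, i.e. r^2 + (p(0) - 1) r + q(0) = 0, i.e. r^2 - 5 r + 6 = 0.
Discriminant: (-5)^2 - 4(6) = 1, so r = (5 ± 1)/2.
Solving: r_1 = 3, r_2 = 2.

indicial: r^2 - 5 r + 6 = 0; roots r_1 = 3, r_2 = 2


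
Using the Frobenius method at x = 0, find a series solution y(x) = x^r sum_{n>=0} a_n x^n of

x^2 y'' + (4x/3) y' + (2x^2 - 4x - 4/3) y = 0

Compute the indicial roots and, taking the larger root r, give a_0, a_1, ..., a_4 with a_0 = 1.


Write in Frobenius form y'' + (p(x)/x) y' + (q(x)/x^2) y = 0:
  p(x) = 4/3,  q(x) = 2x^2 - 4x - 4/3.
Indicial equation: r(r-1) + (4/3) r + (-4/3) = 0 -> roots r_1 = 1, r_2 = -4/3.
Take r = r_1 = 1. Let y(x) = x^r sum_{n>=0} a_n x^n with a_0 = 1.
Substitute y = x^r sum a_n x^n and match x^{r+n}. The recurrence is
  D(n) a_n - 4 a_{n-1} + 2 a_{n-2} = 0,  where D(n) = (r+n)(r+n-1) + (4/3)(r+n) + (-4/3).
  a_n = [4 a_{n-1} - 2 a_{n-2}] / D(n).
Since the indicial polynomial factors as (r - r_1)(r - r_2), D(n) = (r_1 + n - r_1)(r_1 + n - r_2) = n(n + 7/3).
Evaluating step by step (a_0 = 1):
  n = 1: D(1) = 1(1 + 7/3) = 10/3; numerator = 4(1) = 4; a_1 = (4)/(10/3) = 6/5
  n = 2: D(2) = 2(2 + 7/3) = 26/3; numerator = 4(6/5) - 2(1) = 14/5; a_2 = (14/5)/(26/3) = 21/65
  n = 3: D(3) = 3(3 + 7/3) = 16; numerator = 4(21/65) - 2(6/5) = -72/65; a_3 = (-72/65)/(16) = -9/130
  n = 4: D(4) = 4(4 + 7/3) = 76/3; numerator = 4(-9/130) - 2(21/65) = -12/13; a_4 = (-12/13)/(76/3) = -9/247

r = 1; a_0 = 1; a_1 = 6/5; a_2 = 21/65; a_3 = -9/130; a_4 = -9/247


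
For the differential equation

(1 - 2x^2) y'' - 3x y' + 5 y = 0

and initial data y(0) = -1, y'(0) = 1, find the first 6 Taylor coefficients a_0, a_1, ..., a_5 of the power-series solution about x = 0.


Ansatz: y(x) = sum_{n>=0} a_n x^n, so y'(x) = sum_{n>=1} n a_n x^(n-1) and y''(x) = sum_{n>=2} n(n-1) a_n x^(n-2).
Substitute into P(x) y'' + Q(x) y' + R(x) y = 0 with P(x) = 1 - 2x^2, Q(x) = -3x, R(x) = 5, and match powers of x.
Initial conditions: a_0 = -1, a_1 = 1.
Setting the coefficient of each power of x to zero and solving order by order (substituting the coefficients already found):
  x^0: 2 a_2 + 5 a_0 = 0  ->  2 a_2 = -5 a_0 = 5  ->  a_2 = 5/2
  x^1: 6 a_3 + 2 a_1 = 0  ->  6 a_3 = -2 a_1 = -2  ->  a_3 = -1/3
  x^2: 12 a_4 - 5 a_2 = 0  ->  12 a_4 = 5 a_2 = 25/2  ->  a_4 = 25/24
  x^3: 20 a_5 - 16 a_3 = 0  ->  20 a_5 = 16 a_3 = -16/3  ->  a_5 = -4/15
Truncated series: y(x) = -1 + x + (5/2) x^2 - (1/3) x^3 + (25/24) x^4 - (4/15) x^5 + O(x^6).

a_0 = -1; a_1 = 1; a_2 = 5/2; a_3 = -1/3; a_4 = 25/24; a_5 = -4/15


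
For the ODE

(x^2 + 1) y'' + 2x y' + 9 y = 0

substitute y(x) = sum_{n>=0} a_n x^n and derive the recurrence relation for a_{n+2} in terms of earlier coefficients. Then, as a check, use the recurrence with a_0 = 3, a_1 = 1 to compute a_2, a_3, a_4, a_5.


Substitute y = sum_n a_n x^n.
(1 + 1 x^2) y'' contributes (n+2)(n+1) a_{n+2} + n(n-1) a_n at x^n.
2 x y'(x) contributes 2 n a_n at x^n.
9 y(x) contributes 9 a_n at x^n.
Matching x^n: (n+2)(n+1) a_{n+2} + (n(n-1) + 2 n + 9) a_n = 0.
Thus a_{n+2} = (-n(n-1) - 2 n - 9) / ((n+1)(n+2)) * a_n.

Check with a_0 = 3, a_1 = 1 (apply the recurrence for n = 0, 1, 2, 3): a_0 = 3, a_1 = 1, a_2 = -27/2, a_3 = -11/6, a_4 = 135/8, a_5 = 77/40.

a_(n+2) = (-n(n-1) - 2 n - 9) / ((n+1)(n+2)) * a_n; check: a_0 = 3, a_1 = 1, a_2 = -27/2, a_3 = -11/6, a_4 = 135/8, a_5 = 77/40


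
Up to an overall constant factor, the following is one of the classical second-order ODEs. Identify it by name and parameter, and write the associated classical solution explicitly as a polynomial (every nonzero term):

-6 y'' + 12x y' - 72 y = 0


All three coefficients share the factor -6; dividing through by -6 gives  y'' - 2x y' + 12 y = 0.
This matches the Hermite equation y'' - 2x y' + 2n y = 0 with 2n = 12, so n = 6; the polynomial solution is H_6(x).
With y = sum_k a_k x^k, matching x^k gives (k+2)(k+1) a_{k+2} = 2(k - n) a_k = 2(k - 6) a_k. The right side vanishes at k = 6, so the series with the parity of 6 terminates at degree 6.
Standard normalization: leading coefficient of H_n is 2^n, so a_6 = 2^6 = 64. Work downward with a_k = (k+1)(k+2) a_{k+2} / (2(k - n)):
  a_4 = (5)(6)(64) / (2(4 - 6)) = 1920/(-4) = -480
  a_2 = (3)(4)(-480) / (2(2 - 6)) = -5760/(-8) = 720
  a_0 = (1)(2)(720) / (2(0 - 6)) = 1440/(-12) = -120
Hence H_6(x) = 64 x^6 - 480 x^4 + 720 x^2 - 120.

H_6(x); series = 64 x^6 - 480 x^4 + 720 x^2 - 120


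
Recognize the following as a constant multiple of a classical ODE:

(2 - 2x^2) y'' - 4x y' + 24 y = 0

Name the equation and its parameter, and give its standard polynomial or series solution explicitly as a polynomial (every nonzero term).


All three coefficients share the factor 2; dividing through by 2 gives  (1 - x^2) y'' - 2x y' + 12 y = 0.
This matches the Legendre equation (1 - x^2) y'' - 2x y' + n(n+1) y = 0 (note the -2x y' term) with n(n+1) = 12, so n = 3; the polynomial solution is P_3(x).
With y = sum_k a_k x^k, matching x^k gives (k+2)(k+1) a_{k+2} = [k(k+1) - n(n+1)] a_k = (k - 3)(k + 4) a_k. The right side vanishes at k = 3, so the series with the parity of 3 terminates at degree 3.
Standard normalization (P_n(1) = 1): leading coefficient (2n)!/(2^n (n!)^2) = 720/(8*36) = 5/2, so a_3 = 5/2. Work downward with a_k = (k+1)(k+2) a_{k+2} / ((k - 3)(k + 4)):
  a_1 = (2)(3)(5/2) / ((1 - 3)(1 + 4)) = 15/(-10) = -3/2
Hence P_3(x) = 5 x^3/2 - 3 x/2.

P_3(x); series = 5 x^3/2 - 3 x/2


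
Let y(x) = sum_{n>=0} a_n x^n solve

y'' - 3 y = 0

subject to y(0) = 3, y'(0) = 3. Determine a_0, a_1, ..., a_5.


Ansatz: y(x) = sum_{n>=0} a_n x^n, so y'(x) = sum_{n>=1} n a_n x^(n-1) and y''(x) = sum_{n>=2} n(n-1) a_n x^(n-2).
Substitute into P(x) y'' + Q(x) y' + R(x) y = 0 with P(x) = 1, Q(x) = 0, R(x) = -3, and match powers of x.
Initial conditions: a_0 = 3, a_1 = 3.
Setting the coefficient of each power of x to zero and solving order by order (substituting the coefficients already found):
  x^0: 2 a_2 - 3 a_0 = 0  ->  2 a_2 = 3 a_0 = 9  ->  a_2 = 9/2
  x^1: 6 a_3 - 3 a_1 = 0  ->  6 a_3 = 3 a_1 = 9  ->  a_3 = 3/2
  x^2: 12 a_4 - 3 a_2 = 0  ->  12 a_4 = 3 a_2 = 27/2  ->  a_4 = 9/8
  x^3: 20 a_5 - 3 a_3 = 0  ->  20 a_5 = 3 a_3 = 9/2  ->  a_5 = 9/40
Truncated series: y(x) = 3 + 3 x + (9/2) x^2 + (3/2) x^3 + (9/8) x^4 + (9/40) x^5 + O(x^6).

a_0 = 3; a_1 = 3; a_2 = 9/2; a_3 = 3/2; a_4 = 9/8; a_5 = 9/40


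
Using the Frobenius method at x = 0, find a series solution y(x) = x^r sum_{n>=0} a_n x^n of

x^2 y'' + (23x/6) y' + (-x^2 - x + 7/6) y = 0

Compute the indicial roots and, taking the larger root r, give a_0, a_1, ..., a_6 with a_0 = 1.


Write in Frobenius form y'' + (p(x)/x) y' + (q(x)/x^2) y = 0:
  p(x) = 23/6,  q(x) = -x^2 - x + 7/6.
Indicial equation: r(r-1) + (23/6) r + (7/6) = 0 -> roots r_1 = -1/2, r_2 = -7/3.
Take r = r_1 = -1/2. Let y(x) = x^r sum_{n>=0} a_n x^n with a_0 = 1.
Substitute y = x^r sum a_n x^n and match x^{r+n}. The recurrence is
  D(n) a_n - 1 a_{n-1} - 1 a_{n-2} = 0,  where D(n) = (r+n)(r+n-1) + (23/6)(r+n) + (7/6).
  a_n = [1 a_{n-1} + 1 a_{n-2}] / D(n).
Since the indicial polynomial factors as (r - r_1)(r - r_2), D(n) = (r_1 + n - r_1)(r_1 + n - r_2) = n(n + 11/6).
Evaluating step by step (a_0 = 1):
  n = 1: D(1) = 1(1 + 11/6) = 17/6; numerator = 1(1) = 1; a_1 = (1)/(17/6) = 6/17
  n = 2: D(2) = 2(2 + 11/6) = 23/3; numerator = 1(6/17) + 1(1) = 23/17; a_2 = (23/17)/(23/3) = 3/17
  n = 3: D(3) = 3(3 + 11/6) = 29/2; numerator = 1(3/17) + 1(6/17) = 9/17; a_3 = (9/17)/(29/2) = 18/493
  n = 4: D(4) = 4(4 + 11/6) = 70/3; numerator = 1(18/493) + 1(3/17) = 105/493; a_4 = (105/493)/(70/3) = 9/986
  n = 5: D(5) = 5(5 + 11/6) = 205/6; numerator = 1(9/986) + 1(18/493) = 45/986; a_5 = (45/986)/(205/6) = 27/20213
  n = 6: D(6) = 6(6 + 11/6) = 47; numerator = 1(27/20213) + 1(9/986) = 423/40426; a_6 = (423/40426)/(47) = 9/40426

r = -1/2; a_0 = 1; a_1 = 6/17; a_2 = 3/17; a_3 = 18/493; a_4 = 9/986; a_5 = 27/20213; a_6 = 9/40426


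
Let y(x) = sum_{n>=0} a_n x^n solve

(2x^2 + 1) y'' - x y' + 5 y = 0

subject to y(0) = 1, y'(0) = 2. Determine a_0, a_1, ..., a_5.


Ansatz: y(x) = sum_{n>=0} a_n x^n, so y'(x) = sum_{n>=1} n a_n x^(n-1) and y''(x) = sum_{n>=2} n(n-1) a_n x^(n-2).
Substitute into P(x) y'' + Q(x) y' + R(x) y = 0 with P(x) = 2x^2 + 1, Q(x) = -x, R(x) = 5, and match powers of x.
Initial conditions: a_0 = 1, a_1 = 2.
Setting the coefficient of each power of x to zero and solving order by order (substituting the coefficients already found):
  x^0: 2 a_2 + 5 a_0 = 0  ->  2 a_2 = -5 a_0 = -5  ->  a_2 = -5/2
  x^1: 6 a_3 + 4 a_1 = 0  ->  6 a_3 = -4 a_1 = -8  ->  a_3 = -4/3
  x^2: 12 a_4 + 7 a_2 = 0  ->  12 a_4 = -7 a_2 = 35/2  ->  a_4 = 35/24
  x^3: 20 a_5 + 14 a_3 = 0  ->  20 a_5 = -14 a_3 = 56/3  ->  a_5 = 14/15
Truncated series: y(x) = 1 + 2 x - (5/2) x^2 - (4/3) x^3 + (35/24) x^4 + (14/15) x^5 + O(x^6).

a_0 = 1; a_1 = 2; a_2 = -5/2; a_3 = -4/3; a_4 = 35/24; a_5 = 14/15


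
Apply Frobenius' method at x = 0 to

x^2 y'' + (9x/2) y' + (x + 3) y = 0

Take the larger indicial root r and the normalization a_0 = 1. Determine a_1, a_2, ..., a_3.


Write in Frobenius form y'' + (p(x)/x) y' + (q(x)/x^2) y = 0:
  p(x) = 9/2,  q(x) = x + 3.
Indicial equation: r(r-1) + (9/2) r + (3) = 0 -> roots r_1 = -3/2, r_2 = -2.
Take r = r_1 = -3/2. Let y(x) = x^r sum_{n>=0} a_n x^n with a_0 = 1.
Substitute y = x^r sum a_n x^n and match x^{r+n}. The recurrence is
  D(n) a_n + 1 a_{n-1} = 0,  where D(n) = (r+n)(r+n-1) + (9/2)(r+n) + (3).
  a_n = -1 / D(n) * a_{n-1}.
Since the indicial polynomial factors as (r - r_1)(r - r_2), D(n) = (r_1 + n - r_1)(r_1 + n - r_2) = n(n + 1/2).
Evaluating step by step (a_0 = 1):
  n = 1: D(1) = 1(1 + 1/2) = 3/2; numerator = -1(1) = -1; a_1 = (-1)/(3/2) = -2/3
  n = 2: D(2) = 2(2 + 1/2) = 5; numerator = -1(-2/3) = 2/3; a_2 = (2/3)/(5) = 2/15
  n = 3: D(3) = 3(3 + 1/2) = 21/2; numerator = -1(2/15) = -2/15; a_3 = (-2/15)/(21/2) = -4/315

r = -3/2; a_0 = 1; a_1 = -2/3; a_2 = 2/15; a_3 = -4/315


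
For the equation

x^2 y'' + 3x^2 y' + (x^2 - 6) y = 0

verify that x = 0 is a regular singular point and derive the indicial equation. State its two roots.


Divide by x^2 to reach normal form y'' + P_1(x) y' + P_2(x) y = 0 with P_1(x) = 3 and P_2(x) = 1 - 6/x^2.
x = 0 is a singular point because the y-coefficient 1 - 6/x^2 has a pole at x = 0.
It is a regular singular point because x P_1(x) = p(x) = 3x and x^2 P_2(x) = q(x) = x^2 - 6 are polynomials, hence analytic at x = 0.
p(0) = 0,  q(0) = -6.
Indicial equation: r(r-1) + p(0) r + q(0) = 0, i.e. r^2 + (p(0) - 1) r + q(0) = 0, i.e. r^2 - 1 r - 6 = 0.
Discriminant: (-1)^2 - 4(-6) = 25, so r = (1 ± 5)/2.
Solving: r_1 = 3, r_2 = -2.

indicial: r^2 - 1 r - 6 = 0; roots r_1 = 3, r_2 = -2


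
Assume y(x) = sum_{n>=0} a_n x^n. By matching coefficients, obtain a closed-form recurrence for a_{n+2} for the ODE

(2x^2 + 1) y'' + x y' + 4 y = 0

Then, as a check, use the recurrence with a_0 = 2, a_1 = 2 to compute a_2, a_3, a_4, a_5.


Substitute y = sum_n a_n x^n.
(1 + 2 x^2) y'' contributes (n+2)(n+1) a_{n+2} + 2 n(n-1) a_n at x^n.
x y'(x) contributes n a_n at x^n.
4 y(x) contributes 4 a_n at x^n.
Matching x^n: (n+2)(n+1) a_{n+2} + (2 n(n-1) + n + 4) a_n = 0.
Thus a_{n+2} = (-2 n(n-1) - n - 4) / ((n+1)(n+2)) * a_n.

Check with a_0 = 2, a_1 = 2 (apply the recurrence for n = 0, 1, 2, 3): a_0 = 2, a_1 = 2, a_2 = -4, a_3 = -5/3, a_4 = 10/3, a_5 = 19/12.

a_(n+2) = (-2 n(n-1) - n - 4) / ((n+1)(n+2)) * a_n; check: a_0 = 2, a_1 = 2, a_2 = -4, a_3 = -5/3, a_4 = 10/3, a_5 = 19/12


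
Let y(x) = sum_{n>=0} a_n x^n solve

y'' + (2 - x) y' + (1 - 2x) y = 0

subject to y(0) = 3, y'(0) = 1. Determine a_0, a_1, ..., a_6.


Ansatz: y(x) = sum_{n>=0} a_n x^n, so y'(x) = sum_{n>=1} n a_n x^(n-1) and y''(x) = sum_{n>=2} n(n-1) a_n x^(n-2).
Substitute into P(x) y'' + Q(x) y' + R(x) y = 0 with P(x) = 1, Q(x) = 2 - x, R(x) = 1 - 2x, and match powers of x.
Initial conditions: a_0 = 3, a_1 = 1.
Setting the coefficient of each power of x to zero and solving order by order (substituting the coefficients already found):
  x^0: 2 a_2 + 2 a_1 + a_0 = 0  ->  2 a_2 = -2 a_1 - a_0 = -5  ->  a_2 = -5/2
  x^1: 6 a_3 + 4 a_2 - 2 a_0 = 0  ->  6 a_3 = -4 a_2 + 2 a_0 = 16  ->  a_3 = 8/3
  x^2: 12 a_4 + 6 a_3 - a_2 - 2 a_1 = 0  ->  12 a_4 = -6 a_3 + a_2 + 2 a_1 = -33/2  ->  a_4 = -11/8
  x^3: 20 a_5 + 8 a_4 - 2 a_3 - 2 a_2 = 0  ->  20 a_5 = -8 a_4 + 2 a_3 + 2 a_2 = 34/3  ->  a_5 = 17/30
  x^4: 30 a_6 + 10 a_5 - 3 a_4 - 2 a_3 = 0  ->  30 a_6 = -10 a_5 + 3 a_4 + 2 a_3 = -107/24  ->  a_6 = -107/720
Truncated series: y(x) = 3 + x - (5/2) x^2 + (8/3) x^3 - (11/8) x^4 + (17/30) x^5 - (107/720) x^6 + O(x^7).

a_0 = 3; a_1 = 1; a_2 = -5/2; a_3 = 8/3; a_4 = -11/8; a_5 = 17/30; a_6 = -107/720


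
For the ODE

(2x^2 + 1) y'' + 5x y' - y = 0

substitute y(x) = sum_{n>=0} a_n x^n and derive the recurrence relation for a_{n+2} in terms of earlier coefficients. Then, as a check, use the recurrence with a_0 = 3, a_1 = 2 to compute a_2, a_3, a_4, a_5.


Substitute y = sum_n a_n x^n.
(1 + 2 x^2) y'' contributes (n+2)(n+1) a_{n+2} + 2 n(n-1) a_n at x^n.
5 x y'(x) contributes 5 n a_n at x^n.
-y(x) contributes -1 a_n at x^n.
Matching x^n: (n+2)(n+1) a_{n+2} + (2 n(n-1) + 5 n - 1) a_n = 0.
Thus a_{n+2} = (-2 n(n-1) - 5 n + 1) / ((n+1)(n+2)) * a_n.

Check with a_0 = 3, a_1 = 2 (apply the recurrence for n = 0, 1, 2, 3): a_0 = 3, a_1 = 2, a_2 = 3/2, a_3 = -4/3, a_4 = -13/8, a_5 = 26/15.

a_(n+2) = (-2 n(n-1) - 5 n + 1) / ((n+1)(n+2)) * a_n; check: a_0 = 3, a_1 = 2, a_2 = 3/2, a_3 = -4/3, a_4 = -13/8, a_5 = 26/15


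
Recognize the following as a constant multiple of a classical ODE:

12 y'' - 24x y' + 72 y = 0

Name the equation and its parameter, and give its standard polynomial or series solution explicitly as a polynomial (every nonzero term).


All three coefficients share the factor 12; dividing through by 12 gives  y'' - 2x y' + 6 y = 0.
This matches the Hermite equation y'' - 2x y' + 2n y = 0 with 2n = 6, so n = 3; the polynomial solution is H_3(x).
With y = sum_k a_k x^k, matching x^k gives (k+2)(k+1) a_{k+2} = 2(k - n) a_k = 2(k - 3) a_k. The right side vanishes at k = 3, so the series with the parity of 3 terminates at degree 3.
Standard normalization: leading coefficient of H_n is 2^n, so a_3 = 2^3 = 8. Work downward with a_k = (k+1)(k+2) a_{k+2} / (2(k - n)):
  a_1 = (2)(3)(8) / (2(1 - 3)) = 48/(-4) = -12
Hence H_3(x) = 8 x^3 - 12 x.

H_3(x); series = 8 x^3 - 12 x


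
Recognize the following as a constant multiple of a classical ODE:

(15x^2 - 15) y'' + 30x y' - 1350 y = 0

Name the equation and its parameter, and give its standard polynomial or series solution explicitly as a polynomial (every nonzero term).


All three coefficients share the factor -15; dividing through by -15 gives  (1 - x^2) y'' - 2x y' + 90 y = 0.
This matches the Legendre equation (1 - x^2) y'' - 2x y' + n(n+1) y = 0 (note the -2x y' term) with n(n+1) = 90, so n = 9; the polynomial solution is P_9(x).
With y = sum_k a_k x^k, matching x^k gives (k+2)(k+1) a_{k+2} = [k(k+1) - n(n+1)] a_k = (k - 9)(k + 10) a_k. The right side vanishes at k = 9, so the series with the parity of 9 terminates at degree 9.
Standard normalization (P_n(1) = 1): leading coefficient (2n)!/(2^n (n!)^2) = 6402373705728000/(512*131681894400) = 12155/128, so a_9 = 12155/128. Work downward with a_k = (k+1)(k+2) a_{k+2} / ((k - 9)(k + 10)):
  a_7 = (8)(9)(12155/128) / ((7 - 9)(7 + 10)) = (109395/16)/(-34) = -6435/32
  a_5 = (6)(7)(-6435/32) / ((5 - 9)(5 + 10)) = (-135135/16)/(-60) = 9009/64
  a_3 = (4)(5)(9009/64) / ((3 - 9)(3 + 10)) = (45045/16)/(-78) = -1155/32
  a_1 = (2)(3)(-1155/32) / ((1 - 9)(1 + 10)) = (-3465/16)/(-88) = 315/128
Hence P_9(x) = 12155 x^9/128 - 6435 x^7/32 + 9009 x^5/64 - 1155 x^3/32 + 315 x/128.

P_9(x); series = 12155 x^9/128 - 6435 x^7/32 + 9009 x^5/64 - 1155 x^3/32 + 315 x/128


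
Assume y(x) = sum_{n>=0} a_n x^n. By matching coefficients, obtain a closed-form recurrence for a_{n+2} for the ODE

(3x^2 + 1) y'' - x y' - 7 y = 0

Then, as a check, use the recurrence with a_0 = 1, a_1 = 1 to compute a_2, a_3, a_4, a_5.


Substitute y = sum_n a_n x^n.
(1 + 3 x^2) y'' contributes (n+2)(n+1) a_{n+2} + 3 n(n-1) a_n at x^n.
-x y'(x) contributes -n a_n at x^n.
-7 y(x) contributes -7 a_n at x^n.
Matching x^n: (n+2)(n+1) a_{n+2} + (3 n(n-1) - n - 7) a_n = 0.
Thus a_{n+2} = (-3 n(n-1) + n + 7) / ((n+1)(n+2)) * a_n.

Check with a_0 = 1, a_1 = 1 (apply the recurrence for n = 0, 1, 2, 3): a_0 = 1, a_1 = 1, a_2 = 7/2, a_3 = 4/3, a_4 = 7/8, a_5 = -8/15.

a_(n+2) = (-3 n(n-1) + n + 7) / ((n+1)(n+2)) * a_n; check: a_0 = 1, a_1 = 1, a_2 = 7/2, a_3 = 4/3, a_4 = 7/8, a_5 = -8/15


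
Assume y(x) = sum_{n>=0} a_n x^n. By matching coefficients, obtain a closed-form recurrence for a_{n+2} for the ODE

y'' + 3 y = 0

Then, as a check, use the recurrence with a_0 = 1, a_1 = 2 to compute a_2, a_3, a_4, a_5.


Substitute y = sum_n a_n x^n into y'' + (const) y = 0.
y''(x) = sum_{n>=0} (n+2)(n+1) a_{n+2} x^n.
The ODE becomes sum_n [(n+2)(n+1) a_{n+2} + 3 a_n] x^n = 0.
Setting each coefficient to zero gives the recurrence:
  (n+2)(n+1) a_{n+2} + 3 a_n = 0,
  a_{n+2} = -3 / ((n+1)(n+2)) a_n.

Check with a_0 = 1, a_1 = 2 (apply the recurrence for n = 0, 1, 2, 3): a_0 = 1, a_1 = 2, a_2 = -3/2, a_3 = -1, a_4 = 3/8, a_5 = 3/20.

a_{n+2} = -3/((n+1)(n+2)) * a_n; check: a_0 = 1, a_1 = 2, a_2 = -3/2, a_3 = -1, a_4 = 3/8, a_5 = 3/20


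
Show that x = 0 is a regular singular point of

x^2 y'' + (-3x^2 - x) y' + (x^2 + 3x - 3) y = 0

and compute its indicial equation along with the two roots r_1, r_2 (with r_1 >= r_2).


Divide by x^2 to reach normal form y'' + P_1(x) y' + P_2(x) y = 0 with P_1(x) = -3 - 1/x and P_2(x) = 1 + 3/x - 3/x^2.
x = 0 is a singular point because the y'-coefficient -3 - 1/x has a pole at x = 0 and the y-coefficient 1 + 3/x - 3/x^2 has a pole at x = 0.
It is a regular singular point because x P_1(x) = p(x) = -3x - 1 and x^2 P_2(x) = q(x) = x^2 + 3x - 3 are polynomials, hence analytic at x = 0.
p(0) = -1,  q(0) = -3.
Indicial equation: r(r-1) + p(0) r + q(0) = 0, i.e. r^2 + (p(0) - 1) r + q(0) = 0, i.e. r^2 - 2 r - 3 = 0.
Discriminant: (-2)^2 - 4(-3) = 16, so r = (2 ± 4)/2.
Solving: r_1 = 3, r_2 = -1.

indicial: r^2 - 2 r - 3 = 0; roots r_1 = 3, r_2 = -1


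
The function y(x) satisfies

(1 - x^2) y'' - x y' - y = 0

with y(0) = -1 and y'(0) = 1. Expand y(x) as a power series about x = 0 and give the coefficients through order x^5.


Ansatz: y(x) = sum_{n>=0} a_n x^n, so y'(x) = sum_{n>=1} n a_n x^(n-1) and y''(x) = sum_{n>=2} n(n-1) a_n x^(n-2).
Substitute into P(x) y'' + Q(x) y' + R(x) y = 0 with P(x) = 1 - x^2, Q(x) = -x, R(x) = -1, and match powers of x.
Initial conditions: a_0 = -1, a_1 = 1.
Setting the coefficient of each power of x to zero and solving order by order (substituting the coefficients already found):
  x^0: 2 a_2 - a_0 = 0  ->  2 a_2 = a_0 = -1  ->  a_2 = -1/2
  x^1: 6 a_3 - 2 a_1 = 0  ->  6 a_3 = 2 a_1 = 2  ->  a_3 = 1/3
  x^2: 12 a_4 - 5 a_2 = 0  ->  12 a_4 = 5 a_2 = -5/2  ->  a_4 = -5/24
  x^3: 20 a_5 - 10 a_3 = 0  ->  20 a_5 = 10 a_3 = 10/3  ->  a_5 = 1/6
Truncated series: y(x) = -1 + x - (1/2) x^2 + (1/3) x^3 - (5/24) x^4 + (1/6) x^5 + O(x^6).

a_0 = -1; a_1 = 1; a_2 = -1/2; a_3 = 1/3; a_4 = -5/24; a_5 = 1/6


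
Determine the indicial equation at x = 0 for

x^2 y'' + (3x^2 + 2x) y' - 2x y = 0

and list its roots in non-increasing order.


Divide by x^2 to reach normal form y'' + P_1(x) y' + P_2(x) y = 0 with P_1(x) = 3 + 2/x and P_2(x) = -2/x.
x = 0 is a singular point because the y'-coefficient 3 + 2/x has a pole at x = 0 and the y-coefficient -2/x has a pole at x = 0.
It is a regular singular point because x P_1(x) = p(x) = 3x + 2 and x^2 P_2(x) = q(x) = -2x are polynomials, hence analytic at x = 0.
p(0) = 2,  q(0) = 0.
Indicial equation: r(r-1) + p(0) r + q(0) = 0, i.e. r^2 + (p(0) - 1) r + q(0) = 0, i.e. r^2 + 1 r = 0.
Discriminant: (1)^2 - 4(0) = 1, so r = (-1 ± 1)/2.
Solving: r_1 = 0, r_2 = -1.

indicial: r^2 + 1 r = 0; roots r_1 = 0, r_2 = -1


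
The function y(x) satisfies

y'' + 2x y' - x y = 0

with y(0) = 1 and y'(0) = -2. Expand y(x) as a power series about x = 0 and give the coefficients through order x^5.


Ansatz: y(x) = sum_{n>=0} a_n x^n, so y'(x) = sum_{n>=1} n a_n x^(n-1) and y''(x) = sum_{n>=2} n(n-1) a_n x^(n-2).
Substitute into P(x) y'' + Q(x) y' + R(x) y = 0 with P(x) = 1, Q(x) = 2x, R(x) = -x, and match powers of x.
Initial conditions: a_0 = 1, a_1 = -2.
Setting the coefficient of each power of x to zero and solving order by order (substituting the coefficients already found):
  x^0: 2 a_2 = 0  ->  a_2 = 0
  x^1: 6 a_3 + 2 a_1 - a_0 = 0  ->  6 a_3 = -2 a_1 + a_0 = 5  ->  a_3 = 5/6
  x^2: 12 a_4 + 4 a_2 - a_1 = 0  ->  12 a_4 = -4 a_2 + a_1 = -2  ->  a_4 = -1/6
  x^3: 20 a_5 + 6 a_3 - a_2 = 0  ->  20 a_5 = -6 a_3 + a_2 = -5  ->  a_5 = -1/4
Truncated series: y(x) = 1 - 2 x + (5/6) x^3 - (1/6) x^4 - (1/4) x^5 + O(x^6).

a_0 = 1; a_1 = -2; a_2 = 0; a_3 = 5/6; a_4 = -1/6; a_5 = -1/4


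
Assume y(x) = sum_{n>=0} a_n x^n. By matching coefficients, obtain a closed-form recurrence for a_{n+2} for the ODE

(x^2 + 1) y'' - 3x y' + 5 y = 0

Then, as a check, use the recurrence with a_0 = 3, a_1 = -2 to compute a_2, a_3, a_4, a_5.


Substitute y = sum_n a_n x^n.
(1 + 1 x^2) y'' contributes (n+2)(n+1) a_{n+2} + n(n-1) a_n at x^n.
-3 x y'(x) contributes -3 n a_n at x^n.
5 y(x) contributes 5 a_n at x^n.
Matching x^n: (n+2)(n+1) a_{n+2} + (n(n-1) - 3 n + 5) a_n = 0.
Thus a_{n+2} = (-n(n-1) + 3 n - 5) / ((n+1)(n+2)) * a_n.

Check with a_0 = 3, a_1 = -2 (apply the recurrence for n = 0, 1, 2, 3): a_0 = 3, a_1 = -2, a_2 = -15/2, a_3 = 2/3, a_4 = 5/8, a_5 = -1/15.

a_(n+2) = (-n(n-1) + 3 n - 5) / ((n+1)(n+2)) * a_n; check: a_0 = 3, a_1 = -2, a_2 = -15/2, a_3 = 2/3, a_4 = 5/8, a_5 = -1/15


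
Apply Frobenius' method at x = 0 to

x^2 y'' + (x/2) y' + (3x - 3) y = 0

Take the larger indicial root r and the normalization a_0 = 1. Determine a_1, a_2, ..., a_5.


Write in Frobenius form y'' + (p(x)/x) y' + (q(x)/x^2) y = 0:
  p(x) = 1/2,  q(x) = 3x - 3.
Indicial equation: r(r-1) + (1/2) r + (-3) = 0 -> roots r_1 = 2, r_2 = -3/2.
Take r = r_1 = 2. Let y(x) = x^r sum_{n>=0} a_n x^n with a_0 = 1.
Substitute y = x^r sum a_n x^n and match x^{r+n}. The recurrence is
  D(n) a_n + 3 a_{n-1} = 0,  where D(n) = (r+n)(r+n-1) + (1/2)(r+n) + (-3).
  a_n = -3 / D(n) * a_{n-1}.
Since the indicial polynomial factors as (r - r_1)(r - r_2), D(n) = (r_1 + n - r_1)(r_1 + n - r_2) = n(n + 7/2).
Evaluating step by step (a_0 = 1):
  n = 1: D(1) = 1(1 + 7/2) = 9/2; numerator = -3(1) = -3; a_1 = (-3)/(9/2) = -2/3
  n = 2: D(2) = 2(2 + 7/2) = 11; numerator = -3(-2/3) = 2; a_2 = (2)/(11) = 2/11
  n = 3: D(3) = 3(3 + 7/2) = 39/2; numerator = -3(2/11) = -6/11; a_3 = (-6/11)/(39/2) = -4/143
  n = 4: D(4) = 4(4 + 7/2) = 30; numerator = -3(-4/143) = 12/143; a_4 = (12/143)/(30) = 2/715
  n = 5: D(5) = 5(5 + 7/2) = 85/2; numerator = -3(2/715) = -6/715; a_5 = (-6/715)/(85/2) = -12/60775

r = 2; a_0 = 1; a_1 = -2/3; a_2 = 2/11; a_3 = -4/143; a_4 = 2/715; a_5 = -12/60775


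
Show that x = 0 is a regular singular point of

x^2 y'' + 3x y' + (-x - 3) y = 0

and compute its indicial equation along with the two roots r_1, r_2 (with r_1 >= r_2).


Divide by x^2 to reach normal form y'' + P_1(x) y' + P_2(x) y = 0 with P_1(x) = 3/x and P_2(x) = -1/x - 3/x^2.
x = 0 is a singular point because the y'-coefficient 3/x has a pole at x = 0 and the y-coefficient -1/x - 3/x^2 has a pole at x = 0.
It is a regular singular point because x P_1(x) = p(x) = 3 and x^2 P_2(x) = q(x) = -x - 3 are polynomials, hence analytic at x = 0.
p(0) = 3,  q(0) = -3.
Indicial equation: r(r-1) + p(0) r + q(0) = 0, i.e. r^2 + (p(0) - 1) r + q(0) = 0, i.e. r^2 + 2 r - 3 = 0.
Discriminant: (2)^2 - 4(-3) = 16, so r = (-2 ± 4)/2.
Solving: r_1 = 1, r_2 = -3.

indicial: r^2 + 2 r - 3 = 0; roots r_1 = 1, r_2 = -3


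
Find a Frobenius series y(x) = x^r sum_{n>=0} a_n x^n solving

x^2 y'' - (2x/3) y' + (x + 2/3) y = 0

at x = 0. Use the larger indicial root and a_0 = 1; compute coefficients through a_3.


Write in Frobenius form y'' + (p(x)/x) y' + (q(x)/x^2) y = 0:
  p(x) = -2/3,  q(x) = x + 2/3.
Indicial equation: r(r-1) + (-2/3) r + (2/3) = 0 -> roots r_1 = 1, r_2 = 2/3.
Take r = r_1 = 1. Let y(x) = x^r sum_{n>=0} a_n x^n with a_0 = 1.
Substitute y = x^r sum a_n x^n and match x^{r+n}. The recurrence is
  D(n) a_n + 1 a_{n-1} = 0,  where D(n) = (r+n)(r+n-1) + (-2/3)(r+n) + (2/3).
  a_n = -1 / D(n) * a_{n-1}.
Since the indicial polynomial factors as (r - r_1)(r - r_2), D(n) = (r_1 + n - r_1)(r_1 + n - r_2) = n(n + 1/3).
Evaluating step by step (a_0 = 1):
  n = 1: D(1) = 1(1 + 1/3) = 4/3; numerator = -1(1) = -1; a_1 = (-1)/(4/3) = -3/4
  n = 2: D(2) = 2(2 + 1/3) = 14/3; numerator = -1(-3/4) = 3/4; a_2 = (3/4)/(14/3) = 9/56
  n = 3: D(3) = 3(3 + 1/3) = 10; numerator = -1(9/56) = -9/56; a_3 = (-9/56)/(10) = -9/560

r = 1; a_0 = 1; a_1 = -3/4; a_2 = 9/56; a_3 = -9/560


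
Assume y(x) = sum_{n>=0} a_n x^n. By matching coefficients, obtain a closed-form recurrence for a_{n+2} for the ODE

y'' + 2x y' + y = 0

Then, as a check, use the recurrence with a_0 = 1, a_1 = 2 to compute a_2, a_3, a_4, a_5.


Substitute y = sum_n a_n x^n.
y''(x) has coefficient (n+2)(n+1) a_{n+2} at x^n;
2 x y'(x) has coefficient 2 n a_n at x^n (shift);
y(x) has coefficient 1 a_n at x^n.
Matching x^n: (n+2)(n+1) a_{n+2} + (2n + 1) a_n = 0.
Thus a_{n+2} = (-2n - 1) / ((n+1)(n+2)) * a_n.

Check with a_0 = 1, a_1 = 2 (apply the recurrence for n = 0, 1, 2, 3): a_0 = 1, a_1 = 2, a_2 = -1/2, a_3 = -1, a_4 = 5/24, a_5 = 7/20.

a_(n+2) = (-2n - 1) / ((n+1)(n+2)) * a_n; check: a_0 = 1, a_1 = 2, a_2 = -1/2, a_3 = -1, a_4 = 5/24, a_5 = 7/20


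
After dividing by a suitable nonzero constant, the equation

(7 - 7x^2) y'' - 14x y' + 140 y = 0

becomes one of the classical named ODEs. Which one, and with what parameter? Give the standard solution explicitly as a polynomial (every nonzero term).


All three coefficients share the factor 7; dividing through by 7 gives  (1 - x^2) y'' - 2x y' + 20 y = 0.
This matches the Legendre equation (1 - x^2) y'' - 2x y' + n(n+1) y = 0 (note the -2x y' term) with n(n+1) = 20, so n = 4; the polynomial solution is P_4(x).
With y = sum_k a_k x^k, matching x^k gives (k+2)(k+1) a_{k+2} = [k(k+1) - n(n+1)] a_k = (k - 4)(k + 5) a_k. The right side vanishes at k = 4, so the series with the parity of 4 terminates at degree 4.
Standard normalization (P_n(1) = 1): leading coefficient (2n)!/(2^n (n!)^2) = 40320/(16*576) = 35/8, so a_4 = 35/8. Work downward with a_k = (k+1)(k+2) a_{k+2} / ((k - 4)(k + 5)):
  a_2 = (3)(4)(35/8) / ((2 - 4)(2 + 5)) = (105/2)/(-14) = -15/4
  a_0 = (1)(2)(-15/4) / ((0 - 4)(0 + 5)) = (-15/2)/(-20) = 3/8
Hence P_4(x) = 35 x^4/8 - 15 x^2/4 + 3/8.

P_4(x); series = 35 x^4/8 - 15 x^2/4 + 3/8


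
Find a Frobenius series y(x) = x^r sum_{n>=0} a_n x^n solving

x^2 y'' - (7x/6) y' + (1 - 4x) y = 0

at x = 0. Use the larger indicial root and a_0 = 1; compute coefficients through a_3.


Write in Frobenius form y'' + (p(x)/x) y' + (q(x)/x^2) y = 0:
  p(x) = -7/6,  q(x) = 1 - 4x.
Indicial equation: r(r-1) + (-7/6) r + (1) = 0 -> roots r_1 = 3/2, r_2 = 2/3.
Take r = r_1 = 3/2. Let y(x) = x^r sum_{n>=0} a_n x^n with a_0 = 1.
Substitute y = x^r sum a_n x^n and match x^{r+n}. The recurrence is
  D(n) a_n - 4 a_{n-1} = 0,  where D(n) = (r+n)(r+n-1) + (-7/6)(r+n) + (1).
  a_n = 4 / D(n) * a_{n-1}.
Since the indicial polynomial factors as (r - r_1)(r - r_2), D(n) = (r_1 + n - r_1)(r_1 + n - r_2) = n(n + 5/6).
Evaluating step by step (a_0 = 1):
  n = 1: D(1) = 1(1 + 5/6) = 11/6; numerator = 4(1) = 4; a_1 = (4)/(11/6) = 24/11
  n = 2: D(2) = 2(2 + 5/6) = 17/3; numerator = 4(24/11) = 96/11; a_2 = (96/11)/(17/3) = 288/187
  n = 3: D(3) = 3(3 + 5/6) = 23/2; numerator = 4(288/187) = 1152/187; a_3 = (1152/187)/(23/2) = 2304/4301

r = 3/2; a_0 = 1; a_1 = 24/11; a_2 = 288/187; a_3 = 2304/4301


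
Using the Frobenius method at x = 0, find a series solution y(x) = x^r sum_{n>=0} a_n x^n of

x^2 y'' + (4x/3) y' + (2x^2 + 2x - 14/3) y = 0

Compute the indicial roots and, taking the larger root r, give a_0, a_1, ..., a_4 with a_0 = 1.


Write in Frobenius form y'' + (p(x)/x) y' + (q(x)/x^2) y = 0:
  p(x) = 4/3,  q(x) = 2x^2 + 2x - 14/3.
Indicial equation: r(r-1) + (4/3) r + (-14/3) = 0 -> roots r_1 = 2, r_2 = -7/3.
Take r = r_1 = 2. Let y(x) = x^r sum_{n>=0} a_n x^n with a_0 = 1.
Substitute y = x^r sum a_n x^n and match x^{r+n}. The recurrence is
  D(n) a_n + 2 a_{n-1} + 2 a_{n-2} = 0,  where D(n) = (r+n)(r+n-1) + (4/3)(r+n) + (-14/3).
  a_n = [-2 a_{n-1} - 2 a_{n-2}] / D(n).
Since the indicial polynomial factors as (r - r_1)(r - r_2), D(n) = (r_1 + n - r_1)(r_1 + n - r_2) = n(n + 13/3).
Evaluating step by step (a_0 = 1):
  n = 1: D(1) = 1(1 + 13/3) = 16/3; numerator = -2(1) = -2; a_1 = (-2)/(16/3) = -3/8
  n = 2: D(2) = 2(2 + 13/3) = 38/3; numerator = -2(-3/8) - 2(1) = -5/4; a_2 = (-5/4)/(38/3) = -15/152
  n = 3: D(3) = 3(3 + 13/3) = 22; numerator = -2(-15/152) - 2(-3/8) = 18/19; a_3 = (18/19)/(22) = 9/209
  n = 4: D(4) = 4(4 + 13/3) = 100/3; numerator = -2(9/209) - 2(-15/152) = 93/836; a_4 = (93/836)/(100/3) = 279/83600

r = 2; a_0 = 1; a_1 = -3/8; a_2 = -15/152; a_3 = 9/209; a_4 = 279/83600


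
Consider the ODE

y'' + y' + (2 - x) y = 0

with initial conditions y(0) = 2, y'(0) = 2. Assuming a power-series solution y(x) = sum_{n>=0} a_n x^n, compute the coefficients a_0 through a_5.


Ansatz: y(x) = sum_{n>=0} a_n x^n, so y'(x) = sum_{n>=1} n a_n x^(n-1) and y''(x) = sum_{n>=2} n(n-1) a_n x^(n-2).
Substitute into P(x) y'' + Q(x) y' + R(x) y = 0 with P(x) = 1, Q(x) = 1, R(x) = 2 - x, and match powers of x.
Initial conditions: a_0 = 2, a_1 = 2.
Setting the coefficient of each power of x to zero and solving order by order (substituting the coefficients already found):
  x^0: 2 a_2 + a_1 + 2 a_0 = 0  ->  2 a_2 = -a_1 - 2 a_0 = -6  ->  a_2 = -3
  x^1: 6 a_3 + 2 a_2 + 2 a_1 - a_0 = 0  ->  6 a_3 = -2 a_2 - 2 a_1 + a_0 = 4  ->  a_3 = 2/3
  x^2: 12 a_4 + 3 a_3 + 2 a_2 - a_1 = 0  ->  12 a_4 = -3 a_3 - 2 a_2 + a_1 = 6  ->  a_4 = 1/2
  x^3: 20 a_5 + 4 a_4 + 2 a_3 - a_2 = 0  ->  20 a_5 = -4 a_4 - 2 a_3 + a_2 = -19/3  ->  a_5 = -19/60
Truncated series: y(x) = 2 + 2 x - 3 x^2 + (2/3) x^3 + (1/2) x^4 - (19/60) x^5 + O(x^6).

a_0 = 2; a_1 = 2; a_2 = -3; a_3 = 2/3; a_4 = 1/2; a_5 = -19/60


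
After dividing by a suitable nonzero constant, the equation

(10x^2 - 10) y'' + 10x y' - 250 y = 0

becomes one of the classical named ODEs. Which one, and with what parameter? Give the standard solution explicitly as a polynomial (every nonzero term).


All three coefficients share the factor -10; dividing through by -10 gives  (1 - x^2) y'' - x y' + 25 y = 0.
This matches the Chebyshev equation (1 - x^2) y'' - x y' + n^2 y = 0 (note the -x y' term, not -2x y') with n^2 = 25, so n = 5; the polynomial solution is T_5(x).
With y = sum_k a_k x^k, matching x^k gives (k+2)(k+1) a_{k+2} = (k^2 - n^2) a_k = (k - 5)(k + 5) a_k. The right side vanishes at k = 5, so the series with the parity of 5 terminates at degree 5.
Standard normalization: leading coefficient of T_n is 2^(n-1), so a_5 = 2^4 = 16. Work downward with a_k = (k+1)(k+2) a_{k+2} / ((k - 5)(k + 5)):
  a_3 = (4)(5)(16) / ((3 - 5)(3 + 5)) = 320/(-16) = -20
  a_1 = (2)(3)(-20) / ((1 - 5)(1 + 5)) = -120/(-24) = 5
Hence T_5(x) = 16 x^5 - 20 x^3 + 5 x.

T_5(x); series = 16 x^5 - 20 x^3 + 5 x


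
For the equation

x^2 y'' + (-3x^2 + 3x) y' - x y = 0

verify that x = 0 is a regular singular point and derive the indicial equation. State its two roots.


Divide by x^2 to reach normal form y'' + P_1(x) y' + P_2(x) y = 0 with P_1(x) = -3 + 3/x and P_2(x) = -1/x.
x = 0 is a singular point because the y'-coefficient -3 + 3/x has a pole at x = 0 and the y-coefficient -1/x has a pole at x = 0.
It is a regular singular point because x P_1(x) = p(x) = 3 - 3x and x^2 P_2(x) = q(x) = -x are polynomials, hence analytic at x = 0.
p(0) = 3,  q(0) = 0.
Indicial equation: r(r-1) + p(0) r + q(0) = 0, i.e. r^2 + (p(0) - 1) r + q(0) = 0, i.e. r^2 + 2 r = 0.
Discriminant: (2)^2 - 4(0) = 4, so r = (-2 ± 2)/2.
Solving: r_1 = 0, r_2 = -2.

indicial: r^2 + 2 r = 0; roots r_1 = 0, r_2 = -2


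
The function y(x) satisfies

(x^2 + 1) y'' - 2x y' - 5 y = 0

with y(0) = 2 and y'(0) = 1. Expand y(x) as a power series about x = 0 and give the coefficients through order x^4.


Ansatz: y(x) = sum_{n>=0} a_n x^n, so y'(x) = sum_{n>=1} n a_n x^(n-1) and y''(x) = sum_{n>=2} n(n-1) a_n x^(n-2).
Substitute into P(x) y'' + Q(x) y' + R(x) y = 0 with P(x) = x^2 + 1, Q(x) = -2x, R(x) = -5, and match powers of x.
Initial conditions: a_0 = 2, a_1 = 1.
Setting the coefficient of each power of x to zero and solving order by order (substituting the coefficients already found):
  x^0: 2 a_2 - 5 a_0 = 0  ->  2 a_2 = 5 a_0 = 10  ->  a_2 = 5
  x^1: 6 a_3 - 7 a_1 = 0  ->  6 a_3 = 7 a_1 = 7  ->  a_3 = 7/6
  x^2: 12 a_4 - 7 a_2 = 0  ->  12 a_4 = 7 a_2 = 35  ->  a_4 = 35/12
Truncated series: y(x) = 2 + x + 5 x^2 + (7/6) x^3 + (35/12) x^4 + O(x^5).

a_0 = 2; a_1 = 1; a_2 = 5; a_3 = 7/6; a_4 = 35/12


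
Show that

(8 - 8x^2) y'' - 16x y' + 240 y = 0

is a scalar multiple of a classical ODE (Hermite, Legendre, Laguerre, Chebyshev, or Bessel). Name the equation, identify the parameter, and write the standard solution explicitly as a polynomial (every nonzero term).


All three coefficients share the factor 8; dividing through by 8 gives  (1 - x^2) y'' - 2x y' + 30 y = 0.
This matches the Legendre equation (1 - x^2) y'' - 2x y' + n(n+1) y = 0 (note the -2x y' term) with n(n+1) = 30, so n = 5; the polynomial solution is P_5(x).
With y = sum_k a_k x^k, matching x^k gives (k+2)(k+1) a_{k+2} = [k(k+1) - n(n+1)] a_k = (k - 5)(k + 6) a_k. The right side vanishes at k = 5, so the series with the parity of 5 terminates at degree 5.
Standard normalization (P_n(1) = 1): leading coefficient (2n)!/(2^n (n!)^2) = 3628800/(32*14400) = 63/8, so a_5 = 63/8. Work downward with a_k = (k+1)(k+2) a_{k+2} / ((k - 5)(k + 6)):
  a_3 = (4)(5)(63/8) / ((3 - 5)(3 + 6)) = (315/2)/(-18) = -35/4
  a_1 = (2)(3)(-35/4) / ((1 - 5)(1 + 6)) = (-105/2)/(-28) = 15/8
Hence P_5(x) = 63 x^5/8 - 35 x^3/4 + 15 x/8.

P_5(x); series = 63 x^5/8 - 35 x^3/4 + 15 x/8


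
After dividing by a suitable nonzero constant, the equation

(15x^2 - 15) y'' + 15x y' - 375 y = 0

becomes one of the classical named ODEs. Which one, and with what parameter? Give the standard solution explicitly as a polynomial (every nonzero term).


All three coefficients share the factor -15; dividing through by -15 gives  (1 - x^2) y'' - x y' + 25 y = 0.
This matches the Chebyshev equation (1 - x^2) y'' - x y' + n^2 y = 0 (note the -x y' term, not -2x y') with n^2 = 25, so n = 5; the polynomial solution is T_5(x).
With y = sum_k a_k x^k, matching x^k gives (k+2)(k+1) a_{k+2} = (k^2 - n^2) a_k = (k - 5)(k + 5) a_k. The right side vanishes at k = 5, so the series with the parity of 5 terminates at degree 5.
Standard normalization: leading coefficient of T_n is 2^(n-1), so a_5 = 2^4 = 16. Work downward with a_k = (k+1)(k+2) a_{k+2} / ((k - 5)(k + 5)):
  a_3 = (4)(5)(16) / ((3 - 5)(3 + 5)) = 320/(-16) = -20
  a_1 = (2)(3)(-20) / ((1 - 5)(1 + 5)) = -120/(-24) = 5
Hence T_5(x) = 16 x^5 - 20 x^3 + 5 x.

T_5(x); series = 16 x^5 - 20 x^3 + 5 x


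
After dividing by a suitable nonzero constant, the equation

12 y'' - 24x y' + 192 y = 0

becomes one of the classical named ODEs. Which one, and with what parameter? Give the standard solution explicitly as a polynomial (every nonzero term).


All three coefficients share the factor 12; dividing through by 12 gives  y'' - 2x y' + 16 y = 0.
This matches the Hermite equation y'' - 2x y' + 2n y = 0 with 2n = 16, so n = 8; the polynomial solution is H_8(x).
With y = sum_k a_k x^k, matching x^k gives (k+2)(k+1) a_{k+2} = 2(k - n) a_k = 2(k - 8) a_k. The right side vanishes at k = 8, so the series with the parity of 8 terminates at degree 8.
Standard normalization: leading coefficient of H_n is 2^n, so a_8 = 2^8 = 256. Work downward with a_k = (k+1)(k+2) a_{k+2} / (2(k - n)):
  a_6 = (7)(8)(256) / (2(6 - 8)) = 14336/(-4) = -3584
  a_4 = (5)(6)(-3584) / (2(4 - 8)) = -107520/(-8) = 13440
  a_2 = (3)(4)(13440) / (2(2 - 8)) = 161280/(-12) = -13440
  a_0 = (1)(2)(-13440) / (2(0 - 8)) = -26880/(-16) = 1680
Hence H_8(x) = 256 x^8 - 3584 x^6 + 13440 x^4 - 13440 x^2 + 1680.

H_8(x); series = 256 x^8 - 3584 x^6 + 13440 x^4 - 13440 x^2 + 1680
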